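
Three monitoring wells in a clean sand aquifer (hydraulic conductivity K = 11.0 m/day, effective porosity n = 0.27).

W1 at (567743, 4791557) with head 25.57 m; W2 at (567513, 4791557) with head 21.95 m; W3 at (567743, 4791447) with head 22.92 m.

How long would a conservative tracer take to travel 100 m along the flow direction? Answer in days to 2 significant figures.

∂h/∂x = (21.95 − 25.57) / (567513 − 567743) = +0.01574
∂h/∂y = (22.92 − 25.57) / (4791447 − 4791557) = +0.02409
|∇h| = √(0.01574² + 0.02409²) = 0.02878
Seepage velocity v = K·i/n = 11.0 × 0.02878 / 0.27 = 1.173 m/day.
t = 100 / 1.173 = 85.25 days.

85 days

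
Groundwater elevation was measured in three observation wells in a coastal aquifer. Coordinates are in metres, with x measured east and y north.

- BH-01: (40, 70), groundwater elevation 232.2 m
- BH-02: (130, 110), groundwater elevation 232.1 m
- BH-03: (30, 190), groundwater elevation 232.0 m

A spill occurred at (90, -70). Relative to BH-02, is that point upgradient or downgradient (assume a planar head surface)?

upgradient

Three-point gradient (reference BH-01): Δ to BH-02 = (90, 40, -0.1), Δ to BH-03 = (-10, 120, -0.2).
∂h/∂x = -0.0003571, ∂h/∂y = -0.001696 (det = 11200).
Head at (90, -70) = 232.2 + (-0.0003571)·(50) + (-0.001696)·(-140) = 232.42 m.
That is higher than the 232.1 m at BH-02, so the point is upgradient.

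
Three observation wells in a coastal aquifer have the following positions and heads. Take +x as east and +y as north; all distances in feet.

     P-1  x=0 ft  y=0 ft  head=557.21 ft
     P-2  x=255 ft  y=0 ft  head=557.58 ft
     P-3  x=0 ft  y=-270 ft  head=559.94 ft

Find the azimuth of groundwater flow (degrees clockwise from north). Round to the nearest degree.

352°

∂h/∂x = (557.58 − 557.21) / (255 − 0) = +0.001451
∂h/∂y = (559.94 − 557.21) / (-270 − 0) = -0.01011
Flow direction (−∇h) has components (-0.001451 E, +0.01011 N).
Azimuth = atan2(E, N) = atan2(-0.001451, +0.01011) = 351.8° ≈ 352°.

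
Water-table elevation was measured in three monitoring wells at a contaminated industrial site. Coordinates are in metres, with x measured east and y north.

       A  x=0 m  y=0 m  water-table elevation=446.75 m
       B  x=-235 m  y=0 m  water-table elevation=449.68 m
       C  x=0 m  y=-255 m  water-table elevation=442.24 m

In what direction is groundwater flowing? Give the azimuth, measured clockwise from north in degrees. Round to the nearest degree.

∂h/∂x = (449.68 − 446.75) / (-235 − 0) = -0.01247
∂h/∂y = (442.24 − 446.75) / (-255 − 0) = +0.01769
Flow direction (−∇h) has components (+0.01247 E, -0.01769 N).
Azimuth = atan2(E, N) = atan2(+0.01247, -0.01769) = 144.8° ≈ 145°.

145°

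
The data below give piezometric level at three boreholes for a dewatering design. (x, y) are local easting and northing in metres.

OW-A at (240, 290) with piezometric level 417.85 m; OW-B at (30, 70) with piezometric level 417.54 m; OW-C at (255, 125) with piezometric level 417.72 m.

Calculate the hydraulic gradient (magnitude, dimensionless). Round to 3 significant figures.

With h = a·x + b·y + c and OW-A as origin, the differences give:
  (-210)·a + (-220)·b = -0.31
  15·a + (-165)·b = -0.13
Eliminate b (×(-165) and ×(-220), subtract): 37950·a = 22.550 → a = ∂h/∂x = +0.0005942
Back-substitute: b = ∂h/∂y = +0.0008419.
|∇h| = √(0.0005942² + 0.0008419²) = 0.00103

0.00103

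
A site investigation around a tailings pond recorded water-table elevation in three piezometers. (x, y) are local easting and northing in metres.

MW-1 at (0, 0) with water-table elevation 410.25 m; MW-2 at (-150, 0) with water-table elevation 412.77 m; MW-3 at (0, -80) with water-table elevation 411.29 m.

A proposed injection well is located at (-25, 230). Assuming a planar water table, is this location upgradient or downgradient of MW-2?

downgradient

∂h/∂x = (412.77 − 410.25) / (-150 − 0) = -0.01680
∂h/∂y = (411.29 − 410.25) / (-80 − 0) = -0.01300
Head at (-25, 230) = 410.25 + (-0.01680)·(-25) + (-0.01300)·(230) = 407.68 m.
That is lower than the 412.77 m at MW-2, so the point is downgradient.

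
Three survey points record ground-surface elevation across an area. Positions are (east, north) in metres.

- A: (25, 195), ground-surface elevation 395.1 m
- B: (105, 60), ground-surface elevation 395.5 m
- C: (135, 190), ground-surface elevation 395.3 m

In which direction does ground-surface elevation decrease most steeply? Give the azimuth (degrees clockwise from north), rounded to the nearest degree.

318°

With z = a·x + b·y + c and A as origin, the differences give:
  80·a + (-135)·b = +0.4
  110·a + (-5)·b = +0.2
Eliminate b (×(-5) and ×(-135), subtract): 14450·a = 25.00 → a = ∂z/∂x = +0.001730
Back-substitute: b = ∂z/∂y = -0.001938.
Steepest decrease is along −∇f: components (-0.001730 E, +0.001938 N).
Azimuth = atan2(-0.001730, +0.001938) = 318.2° ≈ 318°.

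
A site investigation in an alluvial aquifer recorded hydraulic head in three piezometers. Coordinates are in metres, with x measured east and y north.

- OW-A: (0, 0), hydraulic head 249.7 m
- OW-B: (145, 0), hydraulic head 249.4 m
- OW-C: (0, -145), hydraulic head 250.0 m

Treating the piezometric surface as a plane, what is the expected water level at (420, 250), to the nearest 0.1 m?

248.3 m

∂h/∂x = (249.4 − 249.7) / (145 − 0) = -0.002069
∂h/∂y = (250.0 − 249.7) / (-145 − 0) = -0.002069
h(420, 250) = 249.7 + (-0.002069)·(420) + (-0.002069)·(250) = 249.7 -0.869 -0.517 = 248.314 m.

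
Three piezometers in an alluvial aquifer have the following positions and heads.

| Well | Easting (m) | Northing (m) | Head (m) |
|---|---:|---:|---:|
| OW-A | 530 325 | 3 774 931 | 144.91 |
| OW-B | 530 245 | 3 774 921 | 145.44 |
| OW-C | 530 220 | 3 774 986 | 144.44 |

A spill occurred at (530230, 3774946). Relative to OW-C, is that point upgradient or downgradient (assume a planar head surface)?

upgradient

Differences from OW-A: to OW-B (Δx, Δy, Δh) = (-80, -10, +0.53); to OW-C = (-105, 55, -0.47).
Solve a·Δx + b·Δy = Δh: det = (-80)·55 − (-105)·(-10) = -5450.
∂h/∂x = [(+0.53)·55 − (-0.47)·(-10)] / -5450 = -0.004486
∂h/∂y = [(-80)·(-0.47) − (-105)·(+0.53)] / -5450 = -0.01711
Head at (530230, 3774946) = 144.91 + (-0.004486)·(-95) + (-0.01711)·(15) = 145.08 m.
That is higher than the 144.44 m at OW-C, so the point is upgradient.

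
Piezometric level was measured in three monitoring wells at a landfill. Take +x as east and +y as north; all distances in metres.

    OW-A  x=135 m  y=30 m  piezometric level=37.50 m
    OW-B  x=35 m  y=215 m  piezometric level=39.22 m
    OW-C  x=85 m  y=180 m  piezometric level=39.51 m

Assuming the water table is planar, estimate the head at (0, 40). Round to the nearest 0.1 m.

35.0 m

Taking OW-A as reference: OW-B−OW-A = (-100, 185, +1.72); OW-C−OW-A = (-50, 150, +2.01).
Determinant of the coordinate differences = (-100)·150 − (-50)·185 = -5750.
∂h/∂x = [(+1.72)·150 − (+2.01)·185] / -5750 = +0.01980
∂h/∂y = [(-100)·(+2.01) − (-50)·(+1.72)] / -5750 = +0.02000
h(0, 40) = 37.50 + (+0.01980)·(-135) + (+0.02000)·(10) = 37.50 -2.673 +0.200 = 35.027 m.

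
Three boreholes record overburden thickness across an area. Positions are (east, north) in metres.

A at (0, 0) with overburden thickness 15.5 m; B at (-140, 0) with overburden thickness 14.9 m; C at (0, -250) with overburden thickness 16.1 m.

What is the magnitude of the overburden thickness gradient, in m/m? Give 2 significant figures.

∂d/∂x = (14.9 − 15.5) / (-140 − 0) = +0.004286
∂d/∂y = (16.1 − 15.5) / (-250 − 0) = -0.002400
|∇f| = √(0.004286² + -0.002400²) = 0.004912 m/m

0.0049 m/m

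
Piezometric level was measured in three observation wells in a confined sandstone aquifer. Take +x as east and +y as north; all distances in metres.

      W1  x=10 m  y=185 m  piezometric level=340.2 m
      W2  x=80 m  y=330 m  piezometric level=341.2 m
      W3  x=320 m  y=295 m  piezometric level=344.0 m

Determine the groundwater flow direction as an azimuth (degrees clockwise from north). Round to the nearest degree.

Taking W1 as reference: W2−W1 = (70, 145, +1.0); W3−W1 = (310, 110, +3.8).
Determinant of the coordinate differences = 70·110 − 310·145 = -37250.
∂h/∂x = [(+1.0)·110 − (+3.8)·145] / -37250 = +0.01184
∂h/∂y = [70·(+3.8) − 310·(+1.0)] / -37250 = +0.001181
Flow direction (−∇h) has components (-0.01184 E, -0.001181 N).
Azimuth = atan2(E, N) = atan2(-0.01184, -0.001181) = 264.3° ≈ 264°.

264°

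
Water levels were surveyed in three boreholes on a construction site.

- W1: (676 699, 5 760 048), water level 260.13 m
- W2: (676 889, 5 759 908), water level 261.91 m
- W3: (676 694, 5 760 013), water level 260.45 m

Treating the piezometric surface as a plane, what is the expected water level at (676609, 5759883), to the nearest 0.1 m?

261.5 m

With h = a·x + b·y + c and W1 as origin, the differences give:
  190·a + (-140)·b = +1.78
  (-5)·a + (-35)·b = +0.32
Eliminate b (×(-35) and ×(-140), subtract): -7350·a = -17.500 → a = ∂h/∂x = +0.002381
Back-substitute: b = ∂h/∂y = -0.009483.
h(676609, 5759883) = 260.13 + (+0.002381)·(-90) + (-0.009483)·(-165) = 260.13 -0.214 +1.565 = 261.480 m.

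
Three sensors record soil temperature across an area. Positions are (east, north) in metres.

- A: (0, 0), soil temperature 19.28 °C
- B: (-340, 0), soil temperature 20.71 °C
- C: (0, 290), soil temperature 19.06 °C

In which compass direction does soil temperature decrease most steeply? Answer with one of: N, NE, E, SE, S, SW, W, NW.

E

∂T/∂x = (20.71 − 19.28) / (-340 − 0) = -0.004206
∂T/∂y = (19.06 − 19.28) / (290 − 0) = -0.0007586
Steepest decrease is along −∇f = (+0.004206 E, +0.0007586 N) → east.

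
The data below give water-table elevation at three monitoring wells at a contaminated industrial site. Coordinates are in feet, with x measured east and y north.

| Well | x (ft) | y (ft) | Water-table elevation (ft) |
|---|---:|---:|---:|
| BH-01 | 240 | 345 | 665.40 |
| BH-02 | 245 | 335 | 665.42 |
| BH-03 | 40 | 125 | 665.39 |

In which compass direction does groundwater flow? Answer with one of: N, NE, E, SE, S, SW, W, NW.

Three-point gradient (reference BH-01): Δ to BH-02 = (5, -10, +0.02), Δ to BH-03 = (-200, -220, -0.01).
∂h/∂x = +0.001452, ∂h/∂y = -0.001274 (det = -3100).
Flow = −∇h = (-0.001452 east, +0.001274 north), which points northwest.

NW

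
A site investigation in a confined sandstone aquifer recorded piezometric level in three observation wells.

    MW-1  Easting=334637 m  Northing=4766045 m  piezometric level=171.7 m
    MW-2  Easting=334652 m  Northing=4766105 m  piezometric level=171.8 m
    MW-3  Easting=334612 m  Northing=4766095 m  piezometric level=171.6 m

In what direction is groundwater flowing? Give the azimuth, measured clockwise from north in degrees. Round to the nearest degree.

265°

With h = a·x + b·y + c and MW-1 as origin, the differences give:
  15·a + 60·b = +0.1
  (-25)·a + 50·b = -0.1
Eliminate b (×50 and ×60, subtract): 2250·a = 11.00 → a = ∂h/∂x = +0.004889
Back-substitute: b = ∂h/∂y = +0.0004444.
Flow direction (−∇h) has components (-0.004889 E, -0.0004444 N).
Azimuth = atan2(E, N) = atan2(-0.004889, -0.0004444) = 264.8° ≈ 265°.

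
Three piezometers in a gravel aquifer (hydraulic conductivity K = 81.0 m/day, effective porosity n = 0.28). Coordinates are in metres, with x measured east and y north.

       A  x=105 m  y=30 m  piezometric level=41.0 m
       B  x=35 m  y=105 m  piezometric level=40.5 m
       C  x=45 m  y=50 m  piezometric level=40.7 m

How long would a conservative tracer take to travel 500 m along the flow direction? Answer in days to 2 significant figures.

350 days

With h = a·x + b·y + c and A as origin, the differences give:
  (-70)·a + 75·b = -0.5
  (-60)·a + 20·b = -0.3
Eliminate b (×20 and ×75, subtract): 3100·a = 12.50 → a = ∂h/∂x = +0.004032
Back-substitute: b = ∂h/∂y = -0.002903.
|∇h| = √(0.004032² + -0.002903²) = 0.004968
Seepage velocity v = K·i/n = 81.0 × 0.004968 / 0.28 = 1.437 m/day.
t = 500 / 1.437 = 347.9 days.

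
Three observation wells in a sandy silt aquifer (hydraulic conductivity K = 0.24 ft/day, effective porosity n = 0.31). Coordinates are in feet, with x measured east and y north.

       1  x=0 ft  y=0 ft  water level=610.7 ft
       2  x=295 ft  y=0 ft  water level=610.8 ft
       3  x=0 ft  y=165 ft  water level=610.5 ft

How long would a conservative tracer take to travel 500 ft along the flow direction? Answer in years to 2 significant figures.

∂h/∂x = (610.8 − 610.7) / (295 − 0) = +0.0003390
∂h/∂y = (610.5 − 610.7) / (165 − 0) = -0.001212
|∇h| = √(0.0003390² + -0.001212²) = 0.001259
Seepage velocity v = K·i/n = 0.24 × 0.001259 / 0.31 = 0.0009747 ft/day.
t = 500 / 0.0009747 = 5.13e+05 days = 1.4e+03 years.

1400 years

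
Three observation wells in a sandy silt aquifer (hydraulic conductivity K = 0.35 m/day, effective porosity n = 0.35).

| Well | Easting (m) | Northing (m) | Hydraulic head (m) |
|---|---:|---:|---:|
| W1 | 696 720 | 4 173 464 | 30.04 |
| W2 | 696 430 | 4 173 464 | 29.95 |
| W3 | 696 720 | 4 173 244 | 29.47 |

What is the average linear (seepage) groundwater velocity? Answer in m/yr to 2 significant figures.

0.95 m/yr

∂h/∂x = (29.95 − 30.04) / (696430 − 696720) = +0.0003103
∂h/∂y = (29.47 − 30.04) / (4173244 − 4173464) = +0.002591
|∇h| = √(0.0003103² + 0.002591²) = 0.00261
Seepage velocity v = K·i/n = 0.35 × 0.00261 / 0.35 = 0.00261 m/day = 0.9533 m/yr.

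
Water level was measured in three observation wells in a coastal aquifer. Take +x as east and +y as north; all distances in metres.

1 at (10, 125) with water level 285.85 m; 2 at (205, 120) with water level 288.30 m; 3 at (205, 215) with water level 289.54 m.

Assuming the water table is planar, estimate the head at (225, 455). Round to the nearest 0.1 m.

292.9 m

Three-point gradient (reference 1): Δ to 2 = (195, -5, +2.45), Δ to 3 = (195, 90, +3.69).
∂h/∂x = +0.01290, ∂h/∂y = +0.01305 (det = 18525).
h(225, 455) = 285.85 + (+0.01290)·(215) + (+0.01305)·(330) = 285.85 +2.773 +4.307 = 292.931 m.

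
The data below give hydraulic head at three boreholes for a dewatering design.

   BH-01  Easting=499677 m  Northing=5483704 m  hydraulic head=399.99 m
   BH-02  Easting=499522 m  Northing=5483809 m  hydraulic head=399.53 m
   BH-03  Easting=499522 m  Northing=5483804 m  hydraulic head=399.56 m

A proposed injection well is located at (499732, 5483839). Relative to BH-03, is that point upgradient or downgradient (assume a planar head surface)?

With h = a·x + b·y + c and BH-01 as origin, the differences give:
  (-155)·a + 105·b = -0.46
  (-155)·a + 100·b = -0.43
Eliminate b (×100 and ×105, subtract): 775·a = -0.850 → a = ∂h/∂x = -0.001097
Back-substitute: b = ∂h/∂y = -0.006000.
Head at (499732, 5483839) = 399.99 + (-0.001097)·(55) + (-0.006000)·(135) = 399.12 m.
That is lower than the 399.56 m at BH-03, so the point is downgradient.

downgradient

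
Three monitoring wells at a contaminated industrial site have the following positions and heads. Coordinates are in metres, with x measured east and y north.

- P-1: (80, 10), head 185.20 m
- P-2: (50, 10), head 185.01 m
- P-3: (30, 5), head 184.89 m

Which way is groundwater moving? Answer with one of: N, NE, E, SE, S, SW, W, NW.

W

Differences from P-1: to P-2 (Δx, Δy, Δh) = (-30, 0, -0.19); to P-3 = (-50, -5, -0.31).
Determinant of the coordinate differences = (-30)·(-5) − (-50)·0 = 150.
∂h/∂x = [(-0.19)·(-5) − (-0.31)·0] / 150 = +0.006333
∂h/∂y = [(-30)·(-0.31) − (-50)·(-0.19)] / 150 = -0.001333
Flow = −∇h = (-0.006333 east, +0.001333 north), which points west.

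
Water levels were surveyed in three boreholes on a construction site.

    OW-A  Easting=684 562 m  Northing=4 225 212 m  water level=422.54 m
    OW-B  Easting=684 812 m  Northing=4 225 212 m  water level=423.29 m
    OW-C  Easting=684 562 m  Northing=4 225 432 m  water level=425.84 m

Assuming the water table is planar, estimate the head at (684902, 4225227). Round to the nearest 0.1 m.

423.8 m

∂h/∂x = (423.29 − 422.54) / (684812 − 684562) = +0.003000
∂h/∂y = (425.84 − 422.54) / (4225432 − 4225212) = +0.01500
h(684902, 4225227) = 422.54 + (+0.003000)·(340) + (+0.01500)·(15) = 422.54 +1.020 +0.225 = 423.785 m.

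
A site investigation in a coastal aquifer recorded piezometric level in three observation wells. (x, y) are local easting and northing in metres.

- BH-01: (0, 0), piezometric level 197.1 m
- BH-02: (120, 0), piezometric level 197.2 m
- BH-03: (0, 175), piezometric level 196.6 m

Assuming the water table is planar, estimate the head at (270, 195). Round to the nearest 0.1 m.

∂h/∂x = (197.2 − 197.1) / (120 − 0) = +0.0008333
∂h/∂y = (196.6 − 197.1) / (175 − 0) = -0.002857
h(270, 195) = 197.1 + (+0.0008333)·(270) + (-0.002857)·(195) = 197.1 +0.225 -0.557 = 196.768 m.

196.8 m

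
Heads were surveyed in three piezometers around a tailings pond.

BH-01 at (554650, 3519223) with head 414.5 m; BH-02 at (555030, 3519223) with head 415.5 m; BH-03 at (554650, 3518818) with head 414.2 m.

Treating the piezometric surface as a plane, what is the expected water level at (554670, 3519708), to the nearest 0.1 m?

∂h/∂x = (415.5 − 414.5) / (555030 − 554650) = +0.002632
∂h/∂y = (414.2 − 414.5) / (3518818 − 3519223) = +0.0007407
h(554670, 3519708) = 414.5 + (+0.002632)·(20) + (+0.0007407)·(485) = 414.5 +0.053 +0.359 = 414.912 m.

414.9 m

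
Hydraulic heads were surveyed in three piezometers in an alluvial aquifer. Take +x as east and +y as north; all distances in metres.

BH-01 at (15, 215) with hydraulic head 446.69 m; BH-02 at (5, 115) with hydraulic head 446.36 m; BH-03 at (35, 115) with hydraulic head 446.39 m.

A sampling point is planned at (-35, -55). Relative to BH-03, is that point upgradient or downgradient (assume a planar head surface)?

Three-point gradient (reference BH-01): Δ to BH-02 = (-10, -100, -0.33), Δ to BH-03 = (20, -100, -0.30).
∂h/∂x = +0.0010000, ∂h/∂y = +0.003200 (det = 3000).
Head at (-35, -55) = 446.69 + (+0.0010000)·(-50) + (+0.003200)·(-270) = 445.78 m.
That is lower than the 446.39 m at BH-03, so the point is downgradient.

downgradient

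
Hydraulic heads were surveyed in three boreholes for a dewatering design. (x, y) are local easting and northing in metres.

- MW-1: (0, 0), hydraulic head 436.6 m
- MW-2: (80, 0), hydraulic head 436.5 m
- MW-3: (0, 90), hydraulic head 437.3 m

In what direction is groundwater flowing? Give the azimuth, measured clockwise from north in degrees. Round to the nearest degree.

∂h/∂x = (436.5 − 436.6) / (80 − 0) = -0.001250
∂h/∂y = (437.3 − 436.6) / (90 − 0) = +0.007778
Flow direction (−∇h) has components (+0.001250 E, -0.007778 N).
Azimuth = atan2(E, N) = atan2(+0.001250, -0.007778) = 170.9° ≈ 171°.

171°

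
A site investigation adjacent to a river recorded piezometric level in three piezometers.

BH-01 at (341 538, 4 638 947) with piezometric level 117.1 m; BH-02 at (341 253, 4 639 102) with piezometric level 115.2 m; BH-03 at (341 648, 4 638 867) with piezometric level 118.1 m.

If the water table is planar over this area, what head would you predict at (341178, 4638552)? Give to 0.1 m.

With h = a·x + b·y + c and BH-01 as origin, the differences give:
  (-285)·a + 155·b = -1.9
  110·a + (-80)·b = +1.0
Eliminate b (×(-80) and ×155, subtract): 5750·a = -3.00 → a = ∂h/∂x = -0.0005217
Back-substitute: b = ∂h/∂y = -0.01322.
h(341178, 4638552) = 117.1 + (-0.0005217)·(-360) + (-0.01322)·(-395) = 117.1 +0.188 +5.221 = 122.509 m.

122.5 m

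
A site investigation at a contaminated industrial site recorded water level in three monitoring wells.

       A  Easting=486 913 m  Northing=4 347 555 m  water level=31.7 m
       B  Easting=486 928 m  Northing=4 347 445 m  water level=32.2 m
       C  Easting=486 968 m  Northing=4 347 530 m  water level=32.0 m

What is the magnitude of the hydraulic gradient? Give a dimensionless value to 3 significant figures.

0.00543

Taking A as reference: B−A = (15, -110, +0.5); C−A = (55, -25, +0.3).
Solve a·Δx + b·Δy = Δh: det = 15·(-25) − 55·(-110) = 5675.
∂h/∂x = [(+0.5)·(-25) − (+0.3)·(-110)] / 5675 = +0.003612
∂h/∂y = [15·(+0.3) − 55·(+0.5)] / 5675 = -0.004053
|∇h| = √(0.003612² + -0.004053²) = 0.005429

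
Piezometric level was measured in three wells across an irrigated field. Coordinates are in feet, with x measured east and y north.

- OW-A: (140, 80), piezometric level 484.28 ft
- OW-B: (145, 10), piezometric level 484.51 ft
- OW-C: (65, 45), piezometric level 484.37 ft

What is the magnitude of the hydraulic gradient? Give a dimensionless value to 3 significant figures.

0.00328

Taking OW-A as reference: OW-B−OW-A = (5, -70, +0.23); OW-C−OW-A = (-75, -35, +0.09).
Solve a·Δx + b·Δy = Δh: det = 5·(-35) − (-75)·(-70) = -5425.
∂h/∂x = [(+0.23)·(-35) − (+0.09)·(-70)] / -5425 = +0.0003226
∂h/∂y = [5·(+0.09) − (-75)·(+0.23)] / -5425 = -0.003263
|∇h| = √(0.0003226² + -0.003263²) = 0.003279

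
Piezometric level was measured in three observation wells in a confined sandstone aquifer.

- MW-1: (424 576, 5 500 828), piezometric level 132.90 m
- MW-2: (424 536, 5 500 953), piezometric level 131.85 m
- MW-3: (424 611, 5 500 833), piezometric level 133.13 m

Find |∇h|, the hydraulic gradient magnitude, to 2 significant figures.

With h = a·x + b·y + c and MW-1 as origin, the differences give:
  (-40)·a + 125·b = -1.05
  35·a + 5·b = +0.23
Eliminate b (×5 and ×125, subtract): -4575·a = -34.000 → a = ∂h/∂x = +0.007432
Back-substitute: b = ∂h/∂y = -0.006022.
|∇h| = √(0.007432² + -0.006022²) = 0.009566

0.0096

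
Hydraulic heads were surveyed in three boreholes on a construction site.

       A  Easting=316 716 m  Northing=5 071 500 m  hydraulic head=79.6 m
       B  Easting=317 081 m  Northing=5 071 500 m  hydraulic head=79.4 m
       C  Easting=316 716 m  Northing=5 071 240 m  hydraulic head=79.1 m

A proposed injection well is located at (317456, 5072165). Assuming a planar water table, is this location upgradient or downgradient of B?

upgradient

∂h/∂x = (79.4 − 79.6) / (317081 − 316716) = -0.0005479
∂h/∂y = (79.1 − 79.6) / (5071240 − 5071500) = +0.001923
Head at (317456, 5072165) = 79.6 + (-0.0005479)·(740) + (+0.001923)·(665) = 80.47 m.
That is higher than the 79.4 m at B, so the point is upgradient.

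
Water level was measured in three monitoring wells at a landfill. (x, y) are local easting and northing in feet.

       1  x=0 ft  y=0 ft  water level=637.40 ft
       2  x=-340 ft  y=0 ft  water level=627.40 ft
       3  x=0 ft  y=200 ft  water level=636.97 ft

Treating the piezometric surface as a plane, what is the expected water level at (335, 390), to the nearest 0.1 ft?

646.4 ft

∂h/∂x = (627.40 − 637.40) / (-340 − 0) = +0.02941
∂h/∂y = (636.97 − 637.40) / (200 − 0) = -0.002150
h(335, 390) = 637.40 + (+0.02941)·(335) + (-0.002150)·(390) = 637.40 +9.853 -0.838 = 646.414 ft.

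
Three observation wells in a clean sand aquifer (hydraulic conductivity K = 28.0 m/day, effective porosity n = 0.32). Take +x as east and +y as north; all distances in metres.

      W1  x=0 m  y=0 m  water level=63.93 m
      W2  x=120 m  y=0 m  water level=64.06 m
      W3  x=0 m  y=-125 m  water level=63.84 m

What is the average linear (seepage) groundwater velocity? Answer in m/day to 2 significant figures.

0.11 m/day

∂h/∂x = (64.06 − 63.93) / (120 − 0) = +0.001083
∂h/∂y = (63.84 − 63.93) / (-125 − 0) = +0.0007200
|∇h| = √(0.001083² + 0.0007200²) = 0.0013
Seepage velocity v = K·i/n = 28.0 × 0.0013 / 0.32 = 0.1138 m/day.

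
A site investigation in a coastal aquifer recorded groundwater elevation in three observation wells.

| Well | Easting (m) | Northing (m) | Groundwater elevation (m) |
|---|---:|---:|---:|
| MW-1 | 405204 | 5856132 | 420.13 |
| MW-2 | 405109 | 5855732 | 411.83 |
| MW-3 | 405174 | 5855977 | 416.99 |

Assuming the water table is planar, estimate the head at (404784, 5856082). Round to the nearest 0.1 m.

With h = a·x + b·y + c and MW-1 as origin, the differences give:
  (-95)·a + (-400)·b = -8.30
  (-30)·a + (-155)·b = -3.14
Eliminate b (×(-155) and ×(-400), subtract): 2725·a = 30.500 → a = ∂h/∂x = +0.01119
Back-substitute: b = ∂h/∂y = +0.01809.
h(404784, 5856082) = 420.13 + (+0.01119)·(-420) + (+0.01809)·(-50) = 420.13 -4.701 -0.905 = 414.524 m.

414.5 m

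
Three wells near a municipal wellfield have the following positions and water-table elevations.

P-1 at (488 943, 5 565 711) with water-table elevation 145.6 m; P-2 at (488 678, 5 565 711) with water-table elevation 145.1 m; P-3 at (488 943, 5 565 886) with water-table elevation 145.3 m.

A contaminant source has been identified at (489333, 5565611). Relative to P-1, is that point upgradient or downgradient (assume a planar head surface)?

∂h/∂x = (145.1 − 145.6) / (488678 − 488943) = +0.001887
∂h/∂y = (145.3 − 145.6) / (5565886 − 5565711) = -0.001714
Head at (489333, 5565611) = 145.6 + (+0.001887)·(390) + (-0.001714)·(-100) = 146.51 m.
That is higher than the 145.6 m at P-1, so the point is upgradient.

upgradient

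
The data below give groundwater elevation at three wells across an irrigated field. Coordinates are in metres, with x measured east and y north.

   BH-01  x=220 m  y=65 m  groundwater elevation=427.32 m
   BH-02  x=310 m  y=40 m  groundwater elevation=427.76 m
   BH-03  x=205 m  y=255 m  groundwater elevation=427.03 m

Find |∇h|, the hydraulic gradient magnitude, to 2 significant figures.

Differences from BH-01: to BH-02 (Δx, Δy, Δh) = (90, -25, +0.44); to BH-03 = (-15, 190, -0.29).
Solve a·Δx + b·Δy = Δh: det = 90·190 − (-15)·(-25) = 16725.
∂h/∂x = [(+0.44)·190 − (-0.29)·(-25)] / 16725 = +0.004565
∂h/∂y = [90·(-0.29) − (-15)·(+0.44)] / 16725 = -0.001166
|∇h| = √(0.004565² + -0.001166²) = 0.004712

0.0047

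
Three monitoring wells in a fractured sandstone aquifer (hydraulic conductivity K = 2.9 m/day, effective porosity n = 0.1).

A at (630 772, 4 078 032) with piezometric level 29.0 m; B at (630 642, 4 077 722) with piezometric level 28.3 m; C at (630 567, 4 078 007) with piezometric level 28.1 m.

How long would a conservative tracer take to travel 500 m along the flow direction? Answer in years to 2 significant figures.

With h = a·x + b·y + c and A as origin, the differences give:
  (-130)·a + (-310)·b = -0.7
  (-205)·a + (-25)·b = -0.9
Eliminate b (×(-25) and ×(-310), subtract): -60300·a = -261.50 → a = ∂h/∂x = +0.004337
Back-substitute: b = ∂h/∂y = +0.0004395.
|∇h| = √(0.004337² + 0.0004395²) = 0.004359
Seepage velocity v = K·i/n = 2.9 × 0.004359 / 0.1 = 0.1264 m/day.
t = 500 / 0.1264 = 3956 days = 10.8 years.

11 years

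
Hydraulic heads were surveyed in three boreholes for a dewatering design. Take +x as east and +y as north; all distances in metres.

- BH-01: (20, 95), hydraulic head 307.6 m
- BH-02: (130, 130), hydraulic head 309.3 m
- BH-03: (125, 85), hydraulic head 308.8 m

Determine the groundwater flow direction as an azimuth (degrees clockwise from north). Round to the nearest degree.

Differences from BH-01: to BH-02 (Δx, Δy, Δh) = (110, 35, +1.7); to BH-03 = (105, -10, +1.2).
Solve a·Δx + b·Δy = Δh: det = 110·(-10) − 105·35 = -4775.
∂h/∂x = [(+1.7)·(-10) − (+1.2)·35] / -4775 = +0.01236
∂h/∂y = [110·(+1.2) − 105·(+1.7)] / -4775 = +0.009738
Flow direction (−∇h) has components (-0.01236 E, -0.009738 N).
Azimuth = atan2(E, N) = atan2(-0.01236, -0.009738) = 231.8° ≈ 232°.

232°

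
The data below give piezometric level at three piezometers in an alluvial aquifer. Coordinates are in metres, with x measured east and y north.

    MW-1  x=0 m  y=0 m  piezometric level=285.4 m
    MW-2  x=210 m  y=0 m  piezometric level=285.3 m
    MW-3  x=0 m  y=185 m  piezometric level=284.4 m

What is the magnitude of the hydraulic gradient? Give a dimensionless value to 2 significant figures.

0.0054

∂h/∂x = (285.3 − 285.4) / (210 − 0) = -0.0004762
∂h/∂y = (284.4 − 285.4) / (185 − 0) = -0.005405
|∇h| = √(-0.0004762² + -0.005405²) = 0.005426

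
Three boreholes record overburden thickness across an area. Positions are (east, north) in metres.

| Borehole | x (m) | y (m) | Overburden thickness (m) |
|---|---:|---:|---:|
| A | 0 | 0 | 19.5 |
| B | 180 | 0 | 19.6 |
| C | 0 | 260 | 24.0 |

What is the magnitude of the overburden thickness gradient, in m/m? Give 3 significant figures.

0.0173 m/m

∂d/∂x = (19.6 − 19.5) / (180 − 0) = +0.0005556
∂d/∂y = (24.0 − 19.5) / (260 − 0) = +0.01731
|∇f| = √(0.0005556² + 0.01731²) = 0.01732 m/m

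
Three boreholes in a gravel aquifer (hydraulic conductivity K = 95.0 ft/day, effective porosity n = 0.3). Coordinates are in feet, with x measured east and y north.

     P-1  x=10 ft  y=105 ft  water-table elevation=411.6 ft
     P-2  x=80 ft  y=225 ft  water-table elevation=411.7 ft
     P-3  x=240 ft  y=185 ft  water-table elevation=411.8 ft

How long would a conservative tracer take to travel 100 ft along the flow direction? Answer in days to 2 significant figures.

Three-point gradient (reference P-1): Δ to P-2 = (70, 120, +0.1), Δ to P-3 = (230, 80, +0.2).
∂h/∂x = +0.0007273, ∂h/∂y = +0.0004091 (det = -22000).
|∇h| = √(0.0007273² + 0.0004091²) = 0.0008345
Seepage velocity v = K·i/n = 95.0 × 0.0008345 / 0.3 = 0.2643 ft/day.
t = 100 / 0.2643 = 378.4 days.

380 days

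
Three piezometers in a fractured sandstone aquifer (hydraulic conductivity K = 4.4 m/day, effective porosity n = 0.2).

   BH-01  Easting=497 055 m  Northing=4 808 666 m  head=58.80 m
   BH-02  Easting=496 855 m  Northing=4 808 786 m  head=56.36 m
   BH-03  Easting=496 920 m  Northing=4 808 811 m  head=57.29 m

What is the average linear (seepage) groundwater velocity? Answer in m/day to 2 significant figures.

0.30 m/day

With h = a·x + b·y + c and BH-01 as origin, the differences give:
  (-200)·a + 120·b = -2.44
  (-135)·a + 145·b = -1.51
Eliminate b (×145 and ×120, subtract): -12800·a = -172.600 → a = ∂h/∂x = +0.01348
Back-substitute: b = ∂h/∂y = +0.002141.
|∇h| = √(0.01348² + 0.002141²) = 0.01365
Seepage velocity v = K·i/n = 4.4 × 0.01365 / 0.2 = 0.3003 m/day.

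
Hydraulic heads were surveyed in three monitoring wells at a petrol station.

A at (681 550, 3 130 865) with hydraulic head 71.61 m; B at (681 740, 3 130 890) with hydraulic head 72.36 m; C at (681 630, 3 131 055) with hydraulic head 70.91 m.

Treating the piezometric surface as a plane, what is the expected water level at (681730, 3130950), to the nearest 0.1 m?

72.0 m

Differences from A: to B (Δx, Δy, Δh) = (190, 25, +0.75); to C = (80, 190, -0.70).
Solve a·Δx + b·Δy = Δh: det = 190·190 − 80·25 = 34100.
∂h/∂x = [(+0.75)·190 − (-0.70)·25] / 34100 = +0.004692
∂h/∂y = [190·(-0.70) − 80·(+0.75)] / 34100 = -0.005660
h(681730, 3130950) = 71.61 + (+0.004692)·(180) + (-0.005660)·(85) = 71.61 +0.845 -0.481 = 71.973 m.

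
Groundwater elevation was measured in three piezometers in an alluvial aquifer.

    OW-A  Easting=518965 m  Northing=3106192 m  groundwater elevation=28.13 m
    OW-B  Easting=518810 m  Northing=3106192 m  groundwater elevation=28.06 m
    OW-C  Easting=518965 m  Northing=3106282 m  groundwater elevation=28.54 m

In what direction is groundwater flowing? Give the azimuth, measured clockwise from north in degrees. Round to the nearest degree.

∂h/∂x = (28.06 − 28.13) / (518810 − 518965) = +0.0004516
∂h/∂y = (28.54 − 28.13) / (3106282 − 3106192) = +0.004556
Flow direction (−∇h) has components (-0.0004516 E, -0.004556 N).
Azimuth = atan2(E, N) = atan2(-0.0004516, -0.004556) = 185.7° ≈ 186°.

186°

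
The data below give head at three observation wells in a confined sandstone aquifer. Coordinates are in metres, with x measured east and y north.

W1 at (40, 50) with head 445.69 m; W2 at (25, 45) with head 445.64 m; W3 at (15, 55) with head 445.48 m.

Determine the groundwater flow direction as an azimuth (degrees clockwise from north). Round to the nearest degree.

With h = a·x + b·y + c and W1 as origin, the differences give:
  (-15)·a + (-5)·b = -0.05
  (-25)·a + 5·b = -0.21
Eliminate b (×5 and ×(-5), subtract): -200·a = -1.300 → a = ∂h/∂x = +0.006500
Back-substitute: b = ∂h/∂y = -0.009500.
Flow direction (−∇h) has components (-0.006500 E, +0.009500 N).
Azimuth = atan2(E, N) = atan2(-0.006500, +0.009500) = 325.6° ≈ 326°.

326°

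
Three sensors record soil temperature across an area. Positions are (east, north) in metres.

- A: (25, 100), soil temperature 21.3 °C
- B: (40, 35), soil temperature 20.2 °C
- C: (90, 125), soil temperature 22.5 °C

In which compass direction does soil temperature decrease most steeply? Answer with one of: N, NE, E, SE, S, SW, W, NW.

SW

Taking A as reference: B−A = (15, -65, -1.1); C−A = (65, 25, +1.2).
Determinant of the coordinate differences = 15·25 − 65·(-65) = 4600.
∂T/∂x = [(-1.1)·25 − (+1.2)·(-65)] / 4600 = +0.01098
∂T/∂y = [15·(+1.2) − 65·(-1.1)] / 4600 = +0.01946
Steepest decrease is along −∇f = (-0.01098 E, -0.01946 N) → southwest.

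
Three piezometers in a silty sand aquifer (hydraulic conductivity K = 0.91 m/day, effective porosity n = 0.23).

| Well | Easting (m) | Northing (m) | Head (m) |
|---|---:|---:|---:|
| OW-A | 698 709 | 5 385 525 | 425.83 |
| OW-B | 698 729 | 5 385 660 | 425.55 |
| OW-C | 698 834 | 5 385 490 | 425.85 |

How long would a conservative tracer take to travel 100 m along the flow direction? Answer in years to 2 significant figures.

34 years

Taking OW-A as reference: OW-B−OW-A = (20, 135, -0.28); OW-C−OW-A = (125, -35, +0.02).
Determinant of the coordinate differences = 20·(-35) − 125·135 = -17575.
∂h/∂x = [(-0.28)·(-35) − (+0.02)·135] / -17575 = -0.0004040
∂h/∂y = [20·(+0.02) − 125·(-0.28)] / -17575 = -0.002014
|∇h| = √(-0.0004040² + -0.002014²) = 0.002054
Seepage velocity v = K·i/n = 0.91 × 0.002054 / 0.23 = 0.008127 m/day.
t = 100 / 0.008127 = 1.23e+04 days = 33.7 years.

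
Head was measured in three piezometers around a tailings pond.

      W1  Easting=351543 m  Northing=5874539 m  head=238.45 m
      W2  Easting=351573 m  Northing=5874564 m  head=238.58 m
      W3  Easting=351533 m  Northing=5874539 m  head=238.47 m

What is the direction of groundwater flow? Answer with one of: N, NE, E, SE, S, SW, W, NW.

S

Taking W1 as reference: W2−W1 = (30, 25, +0.13); W3−W1 = (-10, 0, +0.02).
Determinant of the coordinate differences = 30·0 − (-10)·25 = 250.
∂h/∂x = [(+0.13)·0 − (+0.02)·25] / 250 = -0.002000
∂h/∂y = [30·(+0.02) − (-10)·(+0.13)] / 250 = +0.007600
Flow = −∇h = (+0.002000 east, -0.007600 north), which points south.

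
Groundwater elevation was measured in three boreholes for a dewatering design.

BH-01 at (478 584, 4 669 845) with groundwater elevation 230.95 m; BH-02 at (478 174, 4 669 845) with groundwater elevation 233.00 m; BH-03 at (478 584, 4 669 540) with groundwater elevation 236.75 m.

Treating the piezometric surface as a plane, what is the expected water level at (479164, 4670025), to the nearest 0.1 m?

224.6 m

∂h/∂x = (233.00 − 230.95) / (478174 − 478584) = -0.005000
∂h/∂y = (236.75 − 230.95) / (4669540 − 4669845) = -0.01902
h(479164, 4670025) = 230.95 + (-0.005000)·(580) + (-0.01902)·(180) = 230.95 -2.900 -3.423 = 224.627 m.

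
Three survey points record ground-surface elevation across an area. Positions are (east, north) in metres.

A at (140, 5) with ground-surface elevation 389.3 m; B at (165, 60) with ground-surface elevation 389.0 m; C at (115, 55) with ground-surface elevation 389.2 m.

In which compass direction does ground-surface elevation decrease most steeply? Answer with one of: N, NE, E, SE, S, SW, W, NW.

NE

Differences from A: to B (Δx, Δy, Δh) = (25, 55, -0.3); to C = (-25, 50, -0.1).
Determinant of the coordinate differences = 25·50 − (-25)·55 = 2625.
∂z/∂x = [(-0.3)·50 − (-0.1)·55] / 2625 = -0.003619
∂z/∂y = [25·(-0.1) − (-25)·(-0.3)] / 2625 = -0.003810
Steepest decrease is along −∇f = (+0.003619 E, +0.003810 N) → northeast.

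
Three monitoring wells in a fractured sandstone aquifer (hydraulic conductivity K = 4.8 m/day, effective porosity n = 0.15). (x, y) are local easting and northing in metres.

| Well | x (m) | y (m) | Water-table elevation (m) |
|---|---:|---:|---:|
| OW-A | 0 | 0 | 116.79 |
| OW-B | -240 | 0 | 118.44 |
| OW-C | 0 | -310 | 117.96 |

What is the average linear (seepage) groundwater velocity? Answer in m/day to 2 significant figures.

∂h/∂x = (118.44 − 116.79) / (-240 − 0) = -0.006875
∂h/∂y = (117.96 − 116.79) / (-310 − 0) = -0.003774
|∇h| = √(-0.006875² + -0.003774²) = 0.007843
Seepage velocity v = K·i/n = 4.8 × 0.007843 / 0.15 = 0.251 m/day.

0.25 m/day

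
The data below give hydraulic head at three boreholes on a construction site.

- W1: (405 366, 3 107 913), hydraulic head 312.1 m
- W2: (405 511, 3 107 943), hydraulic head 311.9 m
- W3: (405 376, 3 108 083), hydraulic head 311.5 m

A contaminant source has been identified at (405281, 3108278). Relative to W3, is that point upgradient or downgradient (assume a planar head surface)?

Three-point gradient (reference W1): Δ to W2 = (145, 30, -0.2), Δ to W3 = (10, 170, -0.6).
∂h/∂x = -0.0006571, ∂h/∂y = -0.003491 (det = 24350).
Head at (405281, 3108278) = 312.1 + (-0.0006571)·(-85) + (-0.003491)·(365) = 310.88 m.
That is lower than the 311.5 m at W3, so the point is downgradient.

downgradient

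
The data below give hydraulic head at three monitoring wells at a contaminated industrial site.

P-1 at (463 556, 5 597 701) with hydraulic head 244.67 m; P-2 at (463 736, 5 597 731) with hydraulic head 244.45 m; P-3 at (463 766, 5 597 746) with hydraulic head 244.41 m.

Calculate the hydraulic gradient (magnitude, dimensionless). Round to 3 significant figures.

0.00121

With h = a·x + b·y + c and P-1 as origin, the differences give:
  180·a + 30·b = -0.22
  210·a + 45·b = -0.26
Eliminate b (×45 and ×30, subtract): 1800·a = -2.100 → a = ∂h/∂x = -0.001167
Back-substitute: b = ∂h/∂y = -0.0003333.
|∇h| = √(-0.001167² + -0.0003333²) = 0.001214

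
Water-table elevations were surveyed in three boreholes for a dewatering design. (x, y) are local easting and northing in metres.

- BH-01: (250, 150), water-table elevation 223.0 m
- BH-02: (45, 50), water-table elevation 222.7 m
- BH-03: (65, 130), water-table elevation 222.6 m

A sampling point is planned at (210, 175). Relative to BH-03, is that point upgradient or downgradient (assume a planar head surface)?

Differences from BH-01: to BH-02 (Δx, Δy, Δh) = (-205, -100, -0.3); to BH-03 = (-185, -20, -0.4).
Solve a·Δx + b·Δy = Δh: det = (-205)·(-20) − (-185)·(-100) = -14400.
∂h/∂x = [(-0.3)·(-20) − (-0.4)·(-100)] / -14400 = +0.002361
∂h/∂y = [(-205)·(-0.4) − (-185)·(-0.3)] / -14400 = -0.001840
Head at (210, 175) = 223.0 + (+0.002361)·(-40) + (-0.001840)·(25) = 222.86 m.
That is higher than the 222.6 m at BH-03, so the point is upgradient.

upgradient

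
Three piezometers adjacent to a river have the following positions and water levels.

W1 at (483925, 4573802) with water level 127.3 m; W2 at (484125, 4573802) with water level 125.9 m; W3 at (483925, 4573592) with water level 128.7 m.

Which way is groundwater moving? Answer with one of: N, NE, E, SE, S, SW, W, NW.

∂h/∂x = (125.9 − 127.3) / (484125 − 483925) = -0.007000
∂h/∂y = (128.7 − 127.3) / (4573592 − 4573802) = -0.006667
Flow = −∇h = (+0.007000 east, +0.006667 north), which points northeast.

NE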